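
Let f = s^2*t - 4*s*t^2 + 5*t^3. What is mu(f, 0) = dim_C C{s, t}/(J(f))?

4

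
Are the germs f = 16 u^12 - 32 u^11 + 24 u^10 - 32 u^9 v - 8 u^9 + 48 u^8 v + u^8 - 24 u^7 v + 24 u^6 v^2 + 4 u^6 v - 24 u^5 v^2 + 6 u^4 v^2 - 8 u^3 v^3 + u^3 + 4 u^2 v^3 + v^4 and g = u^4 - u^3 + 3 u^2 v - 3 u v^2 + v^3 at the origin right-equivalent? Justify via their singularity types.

Yes.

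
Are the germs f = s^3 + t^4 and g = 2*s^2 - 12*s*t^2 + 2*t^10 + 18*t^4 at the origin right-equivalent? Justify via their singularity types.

The Hessian of f at 0 has rank 0. Corank 2; j^3 = s^3 is a perfect cube, so E-series; the 4-jet and mu = 6 give E_6. The Hessian of g at 0 has rank 1. Corank 1: A-series; mu = 9 gives A_9. f is E_6 but g is A_9, hence not right-equivalent.

No.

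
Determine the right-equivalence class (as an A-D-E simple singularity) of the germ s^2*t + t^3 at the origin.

The Hessian of f at 0 is [[0, 0], [0, 0]] with rank 0, so corank 2. A Groebner basis of the Jacobian ideal J(f) in C{s,t} is {t^3, s^2 + 3*t^2, s*t}; counting standard monomials gives mu = 4. Corank 2; j^3 = t*(s^2 + t^2) splits into three distinct lines over C (the quadratic factor has nonzero discriminant), so D_4.

D4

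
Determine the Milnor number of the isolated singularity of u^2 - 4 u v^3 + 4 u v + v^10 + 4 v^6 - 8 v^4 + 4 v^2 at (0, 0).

The Hessian of f at 0 has rank 1. Corank 1: A-series; mu = 9 gives A_9.

9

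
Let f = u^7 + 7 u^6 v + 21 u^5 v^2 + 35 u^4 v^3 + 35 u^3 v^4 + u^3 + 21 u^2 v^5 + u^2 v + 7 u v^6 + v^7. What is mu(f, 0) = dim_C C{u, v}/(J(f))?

8

The Hessian of f at 0 has rank 0. Corank 2; j^3 = u^2*(u + v) has shape L^2 M (L != M), so D-series; mu = 8 gives D_8.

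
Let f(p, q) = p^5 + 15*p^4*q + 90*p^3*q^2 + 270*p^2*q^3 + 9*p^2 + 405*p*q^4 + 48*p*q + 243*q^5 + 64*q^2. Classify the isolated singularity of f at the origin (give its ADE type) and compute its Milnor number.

Type A_{4}, Milnor number mu = 4.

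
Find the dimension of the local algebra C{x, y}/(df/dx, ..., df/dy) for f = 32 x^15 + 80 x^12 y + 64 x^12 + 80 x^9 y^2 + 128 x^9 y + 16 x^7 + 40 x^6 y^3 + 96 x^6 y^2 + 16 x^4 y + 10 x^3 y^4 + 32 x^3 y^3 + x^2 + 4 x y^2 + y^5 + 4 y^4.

4

The Hessian of f at 0 is [[2, 0], [0, 0]] with rank 1, so corank 1. A Groebner basis of the Jacobian ideal J(f) in C{x,y} is {x^2, x/2 + y^2}; counting standard monomials gives mu = 4. Corank 1: A-series; mu = 4 gives A_4.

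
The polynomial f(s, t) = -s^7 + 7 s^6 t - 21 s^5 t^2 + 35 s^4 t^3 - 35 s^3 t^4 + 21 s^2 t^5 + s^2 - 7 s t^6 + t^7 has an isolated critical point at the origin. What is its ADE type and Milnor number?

The Hessian of f at 0 has rank 1. Corank 1: A-series; mu = 6 gives A_6.

Type A_6, Milnor number mu = 6.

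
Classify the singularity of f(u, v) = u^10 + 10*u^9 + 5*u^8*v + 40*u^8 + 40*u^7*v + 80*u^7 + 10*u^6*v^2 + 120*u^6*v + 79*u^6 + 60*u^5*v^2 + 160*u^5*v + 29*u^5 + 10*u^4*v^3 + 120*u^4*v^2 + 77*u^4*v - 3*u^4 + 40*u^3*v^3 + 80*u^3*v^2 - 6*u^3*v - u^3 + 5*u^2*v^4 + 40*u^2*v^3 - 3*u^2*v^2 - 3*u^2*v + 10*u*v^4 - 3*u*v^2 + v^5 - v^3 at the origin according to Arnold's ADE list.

E_8

The Hessian of f at 0 has rank 0. Corank 2; j^3 = -(u + v)^3 is a perfect cube, so E-series; the 5-jet and mu = 8 give E_8.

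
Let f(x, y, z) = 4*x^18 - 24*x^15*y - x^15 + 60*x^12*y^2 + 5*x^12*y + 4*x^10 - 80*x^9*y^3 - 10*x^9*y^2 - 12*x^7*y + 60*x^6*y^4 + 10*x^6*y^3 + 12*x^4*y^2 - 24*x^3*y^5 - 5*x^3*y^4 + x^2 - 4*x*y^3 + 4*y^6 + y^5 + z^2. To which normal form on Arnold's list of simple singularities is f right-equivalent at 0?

A_4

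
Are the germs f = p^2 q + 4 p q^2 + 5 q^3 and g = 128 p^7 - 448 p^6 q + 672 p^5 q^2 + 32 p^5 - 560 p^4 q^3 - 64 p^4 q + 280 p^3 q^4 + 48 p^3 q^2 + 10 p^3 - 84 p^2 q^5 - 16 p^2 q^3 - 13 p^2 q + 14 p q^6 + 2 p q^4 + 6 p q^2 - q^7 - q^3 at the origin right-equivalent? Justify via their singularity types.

Yes.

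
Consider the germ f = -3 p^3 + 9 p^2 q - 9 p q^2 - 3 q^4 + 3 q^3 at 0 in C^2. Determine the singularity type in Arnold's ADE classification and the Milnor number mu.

Type E6, Milnor number mu = 6.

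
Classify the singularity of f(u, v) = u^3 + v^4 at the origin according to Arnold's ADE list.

E_6

The Hessian of f at 0 has rank 0. Corank 2; j^3 = u^3 is a perfect cube, so E-series; the 4-jet and mu = 6 give E_6.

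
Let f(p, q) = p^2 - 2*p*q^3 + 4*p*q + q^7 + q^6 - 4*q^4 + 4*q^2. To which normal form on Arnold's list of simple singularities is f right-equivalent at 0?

A_{6}

The Hessian of f at 0 has rank 1. Corank 1: A-series; mu = 6 gives A_6.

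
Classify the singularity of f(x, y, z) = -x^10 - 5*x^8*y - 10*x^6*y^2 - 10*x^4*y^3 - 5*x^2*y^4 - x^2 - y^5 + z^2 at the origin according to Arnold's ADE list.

The Hessian of f at 0 is [[-2, 0, 0], [0, 0, 0], [0, 0, 2]] with rank 2, so corank 1. A Groebner basis of the Jacobian ideal J(f) in C{x,y,z} is {y^4, x, z}; counting standard monomials gives mu = 4. Corank 1: A-series; mu = 4 gives A_4.

A4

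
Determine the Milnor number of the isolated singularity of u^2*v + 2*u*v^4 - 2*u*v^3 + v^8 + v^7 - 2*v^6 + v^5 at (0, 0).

9

The Hessian of f at 0 has rank 0. Corank 2; j^3 = u^2*v has shape L^2 M (L != M), so D-series; mu = 9 gives D_9.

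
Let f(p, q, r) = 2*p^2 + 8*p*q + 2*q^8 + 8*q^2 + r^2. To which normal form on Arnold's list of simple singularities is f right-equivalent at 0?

The Hessian of f at 0 is [[4, 8, 0], [8, 16, 0], [0, 0, 2]] with rank 2, so corank 1. A Groebner basis of the Jacobian ideal J(f) in C{p,q,r} is {q^7, p + 2*q, r}; counting standard monomials gives mu = 7. Corank 1: A-series; mu = 7 gives A_7.

A_7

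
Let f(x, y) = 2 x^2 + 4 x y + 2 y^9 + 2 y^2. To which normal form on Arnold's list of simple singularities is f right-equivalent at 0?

A_8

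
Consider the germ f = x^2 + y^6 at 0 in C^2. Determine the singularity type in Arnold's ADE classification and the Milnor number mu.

Type A5, Milnor number mu = 5.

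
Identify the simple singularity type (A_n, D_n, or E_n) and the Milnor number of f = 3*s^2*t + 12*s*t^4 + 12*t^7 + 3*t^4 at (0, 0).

The Hessian of f at 0 has rank 0. Corank 2; j^3 = 3*s^2*t has shape L^2 M (L != M), so D-series; mu = 5 gives D_5.

Type D5, Milnor number mu = 5.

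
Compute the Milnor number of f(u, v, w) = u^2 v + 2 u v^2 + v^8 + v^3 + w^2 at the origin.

The Hessian of f at 0 is [[0, 0, 0], [0, 0, 0], [0, 0, 2]] with rank 1, so corank 2. A Groebner basis of the Jacobian ideal J(f) in C{u,v,w} is {u^2/8 + v^7 - v^2/8, u^3 + v^3, u*v + v^2, w}; counting standard monomials gives mu = 9. Corank 2; j^3 = v*(u + v)^2 has shape L^2 M (L != M), so D-series; mu = 9 gives D_9.

9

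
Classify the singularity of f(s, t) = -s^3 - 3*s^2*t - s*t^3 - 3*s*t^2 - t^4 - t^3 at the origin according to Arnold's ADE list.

E7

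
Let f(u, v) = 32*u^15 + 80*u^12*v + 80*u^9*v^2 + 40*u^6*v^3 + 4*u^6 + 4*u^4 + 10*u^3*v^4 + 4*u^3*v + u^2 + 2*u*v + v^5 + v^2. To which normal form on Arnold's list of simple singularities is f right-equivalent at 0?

A4

The Hessian of f at 0 is [[2, 2], [2, 2]] with rank 1, so corank 1. A Groebner basis of the Jacobian ideal J(f) in C{u,v} is {-u/2 + v^3 - v/2, u^2 - v^2, u*v + v^2}; counting standard monomials gives mu = 4. Corank 1: A-series; mu = 4 gives A_4.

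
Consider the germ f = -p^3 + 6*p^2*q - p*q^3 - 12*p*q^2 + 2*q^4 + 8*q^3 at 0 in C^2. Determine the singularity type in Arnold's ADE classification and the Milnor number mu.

Type E_7, Milnor number mu = 7.

The Hessian of f at 0 is [[0, 0], [0, 0]] with rank 0, so corank 2. A Groebner basis of the Jacobian ideal J(f) in C{p,q} is {p^3 - 6*p^2*q - 48*p^2 + 192*p*q - 192*q^2, 6*p^2 + p*q^2 - 24*p*q + 24*q^2, 3*p^2 - 12*p*q + q^3 + 12*q^2}; counting standard monomials gives mu = 7. Corank 2; j^3 = -(p - 2*q)^3 is a perfect cube, so E-series; the 4-jet and mu = 7 give E_7.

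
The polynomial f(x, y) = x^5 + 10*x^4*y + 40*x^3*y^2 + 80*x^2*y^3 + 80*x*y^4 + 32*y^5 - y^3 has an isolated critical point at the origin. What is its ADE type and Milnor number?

Type E8, Milnor number mu = 8.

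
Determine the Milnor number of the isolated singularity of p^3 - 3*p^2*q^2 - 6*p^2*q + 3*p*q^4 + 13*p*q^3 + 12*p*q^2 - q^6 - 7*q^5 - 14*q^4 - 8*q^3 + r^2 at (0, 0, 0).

The Hessian of f at 0 has rank 1. Corank 2; j^3 = (p - 2*q)^3 is a perfect cube, so E-series; the 4-jet and mu = 7 give E_7.

7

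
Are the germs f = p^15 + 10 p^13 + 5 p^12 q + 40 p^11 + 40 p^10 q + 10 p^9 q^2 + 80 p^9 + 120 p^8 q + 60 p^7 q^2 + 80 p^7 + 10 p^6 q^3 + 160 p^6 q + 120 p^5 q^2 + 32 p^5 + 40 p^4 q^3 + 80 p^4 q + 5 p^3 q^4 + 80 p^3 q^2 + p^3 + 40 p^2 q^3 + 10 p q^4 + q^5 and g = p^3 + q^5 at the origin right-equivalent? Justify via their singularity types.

The Hessian of f at 0 has rank 0. Corank 2; j^3 = p^3 is a perfect cube, so E-series; the 5-jet and mu = 8 give E_8. The Hessian of g at 0 has rank 0. Corank 2; j^3 = p^3 is a perfect cube, so E-series; the 5-jet and mu = 8 give E_8. Both have type E_8, hence right-equivalent.

Yes.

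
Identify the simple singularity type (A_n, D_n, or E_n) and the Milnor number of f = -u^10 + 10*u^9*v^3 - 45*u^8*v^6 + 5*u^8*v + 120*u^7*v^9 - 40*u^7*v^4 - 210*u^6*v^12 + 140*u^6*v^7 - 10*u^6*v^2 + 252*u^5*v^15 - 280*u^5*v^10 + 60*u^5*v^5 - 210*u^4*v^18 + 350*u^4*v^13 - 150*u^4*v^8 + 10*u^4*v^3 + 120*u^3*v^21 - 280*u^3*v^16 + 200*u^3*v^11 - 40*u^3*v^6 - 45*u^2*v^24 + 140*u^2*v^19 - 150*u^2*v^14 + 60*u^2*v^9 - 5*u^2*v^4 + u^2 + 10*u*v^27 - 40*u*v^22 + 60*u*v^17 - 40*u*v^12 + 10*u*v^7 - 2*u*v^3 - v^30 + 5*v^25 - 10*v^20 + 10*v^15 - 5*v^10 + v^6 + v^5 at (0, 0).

Type A_{4}, Milnor number mu = 4.

The Hessian of f at 0 is [[2, 0], [0, 0]] with rank 1, so corank 1. A Groebner basis of the Jacobian ideal J(f) in C{u,v} is {-u + v^3, u^2, u*v}; counting standard monomials gives mu = 4. Corank 1: A-series; mu = 4 gives A_4.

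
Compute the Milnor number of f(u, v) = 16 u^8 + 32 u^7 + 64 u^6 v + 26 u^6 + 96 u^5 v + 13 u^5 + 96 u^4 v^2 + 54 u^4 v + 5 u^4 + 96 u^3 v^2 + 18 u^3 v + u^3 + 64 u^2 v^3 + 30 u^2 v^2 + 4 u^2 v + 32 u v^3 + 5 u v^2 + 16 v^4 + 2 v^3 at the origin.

5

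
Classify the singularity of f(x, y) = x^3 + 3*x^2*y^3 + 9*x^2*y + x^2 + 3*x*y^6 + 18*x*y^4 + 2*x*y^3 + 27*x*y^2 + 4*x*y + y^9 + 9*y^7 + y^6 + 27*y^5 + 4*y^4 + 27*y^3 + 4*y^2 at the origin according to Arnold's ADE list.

A2

The Hessian of f at 0 has rank 1. Corank 1: A-series; mu = 2 gives A_2.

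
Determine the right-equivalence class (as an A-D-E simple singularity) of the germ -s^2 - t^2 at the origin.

A_{1}

The Hessian of f at 0 is [[-2, 0], [0, -2]] with rank 2, so corank 0. A Groebner basis of the Jacobian ideal J(f) in C{s,t} is {s, t}; counting standard monomials gives mu = 1. Corank 0: nondegenerate Morse point, so A_1.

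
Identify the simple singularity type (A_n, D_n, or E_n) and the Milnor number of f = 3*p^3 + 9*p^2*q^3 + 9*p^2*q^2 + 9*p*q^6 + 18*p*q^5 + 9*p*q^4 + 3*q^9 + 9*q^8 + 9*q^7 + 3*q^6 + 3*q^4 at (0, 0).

Type E6, Milnor number mu = 6.

The Hessian of f at 0 has rank 0. Corank 2; j^3 = 3*p^3 is a perfect cube, so E-series; the 4-jet and mu = 6 give E_6.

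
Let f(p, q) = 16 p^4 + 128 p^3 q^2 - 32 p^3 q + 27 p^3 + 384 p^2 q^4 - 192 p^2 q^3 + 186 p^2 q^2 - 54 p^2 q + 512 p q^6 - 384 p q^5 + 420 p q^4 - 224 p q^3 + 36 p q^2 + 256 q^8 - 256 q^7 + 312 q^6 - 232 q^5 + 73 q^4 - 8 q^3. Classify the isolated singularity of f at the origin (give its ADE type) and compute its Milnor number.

Type E6, Milnor number mu = 6.

The Hessian of f at 0 has rank 0. Corank 2; j^3 = (3*p - 2*q)^3 is a perfect cube, so E-series; the 4-jet and mu = 6 give E_6.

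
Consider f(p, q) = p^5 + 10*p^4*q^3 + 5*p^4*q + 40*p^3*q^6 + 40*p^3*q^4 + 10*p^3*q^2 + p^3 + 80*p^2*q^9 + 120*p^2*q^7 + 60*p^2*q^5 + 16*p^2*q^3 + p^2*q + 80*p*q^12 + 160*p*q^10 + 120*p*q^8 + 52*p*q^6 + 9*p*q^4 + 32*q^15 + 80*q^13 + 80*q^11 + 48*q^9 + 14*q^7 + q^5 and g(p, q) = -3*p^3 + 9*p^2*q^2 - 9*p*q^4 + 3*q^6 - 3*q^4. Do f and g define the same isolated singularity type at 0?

The Hessian of f at 0 is [[0, 0], [0, 0]] with rank 0, so corank 2. A Groebner basis of the Jacobian ideal J(f) in C{p,q} is {-p*q/3 + q^4, p*q^2, p^2 + 5*p*q/3}; counting standard monomials gives mu = 6. Corank 2; j^3 = p^2*(p + q) has shape L^2 M (L != M), so D-series; mu = 6 gives D_6. The Hessian of g at 0 is [[0, 0], [0, 0]] with rank 0, so corank 2. A Groebner basis of the Jacobian ideal J(g) in C{p,q} is {p^3, p^2*q, -p^2/2 + p*q^2, q^3}; counting standard monomials gives mu = 6. Corank 2; j^3 = -3*p^3 is a perfect cube, so E-series; the 4-jet and mu = 6 give E_6. f is D_6 but g is E_6, hence not right-equivalent.

No.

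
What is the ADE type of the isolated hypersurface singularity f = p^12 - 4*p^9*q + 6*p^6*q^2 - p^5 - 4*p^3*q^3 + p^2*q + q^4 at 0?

The Hessian of f at 0 has rank 0. Corank 2; j^3 = p^2*q has shape L^2 M (L != M), so D-series; mu = 5 gives D_5.

D5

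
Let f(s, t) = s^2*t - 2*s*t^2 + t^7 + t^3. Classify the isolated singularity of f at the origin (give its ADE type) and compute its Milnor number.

Type D_8, Milnor number mu = 8.

The Hessian of f at 0 has rank 0. Corank 2; j^3 = t*(s - t)^2 has shape L^2 M (L != M), so D-series; mu = 8 gives D_8.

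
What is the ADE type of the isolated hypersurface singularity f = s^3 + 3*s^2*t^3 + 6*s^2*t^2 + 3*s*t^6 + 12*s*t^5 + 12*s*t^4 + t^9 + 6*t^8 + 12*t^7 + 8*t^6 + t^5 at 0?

E_8

The Hessian of f at 0 has rank 0. Corank 2; j^3 = s^3 is a perfect cube, so E-series; the 5-jet and mu = 8 give E_8.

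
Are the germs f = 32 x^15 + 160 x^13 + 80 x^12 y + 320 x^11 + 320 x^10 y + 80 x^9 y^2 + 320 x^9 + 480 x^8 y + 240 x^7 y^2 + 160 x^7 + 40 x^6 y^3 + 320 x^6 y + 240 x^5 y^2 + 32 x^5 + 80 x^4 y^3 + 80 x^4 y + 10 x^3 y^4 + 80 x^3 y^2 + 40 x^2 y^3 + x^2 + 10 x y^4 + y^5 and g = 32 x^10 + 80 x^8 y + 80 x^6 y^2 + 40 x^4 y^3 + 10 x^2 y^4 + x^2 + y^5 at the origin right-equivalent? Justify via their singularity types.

Yes.

The Hessian of f at 0 has rank 1. Corank 1: A-series; mu = 4 gives A_4. The Hessian of g at 0 has rank 1. Corank 1: A-series; mu = 4 gives A_4. Both have type A_4, hence right-equivalent.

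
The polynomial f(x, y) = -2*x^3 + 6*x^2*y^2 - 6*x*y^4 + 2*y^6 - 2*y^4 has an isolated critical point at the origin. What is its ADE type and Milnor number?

The Hessian of f at 0 has rank 0. Corank 2; j^3 = -2*x^3 is a perfect cube, so E-series; the 4-jet and mu = 6 give E_6.

Type E_{6}, Milnor number mu = 6.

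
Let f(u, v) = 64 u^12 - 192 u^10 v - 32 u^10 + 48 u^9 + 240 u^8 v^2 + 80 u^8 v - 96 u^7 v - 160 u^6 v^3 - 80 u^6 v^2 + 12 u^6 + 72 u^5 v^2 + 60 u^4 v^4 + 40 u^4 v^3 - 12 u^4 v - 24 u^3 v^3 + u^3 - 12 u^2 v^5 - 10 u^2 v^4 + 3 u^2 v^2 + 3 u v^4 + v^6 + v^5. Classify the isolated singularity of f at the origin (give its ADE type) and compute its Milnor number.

The Hessian of f at 0 is [[0, 0], [0, 0]] with rank 0, so corank 2. A Groebner basis of the Jacobian ideal J(f) in C{u,v} is {v^4, u^3, u^2/2 + u*v^2}; counting standard monomials gives mu = 8. Corank 2; j^3 = u^3 is a perfect cube, so E-series; the 5-jet and mu = 8 give E_8.

Type E_{8}, Milnor number mu = 8.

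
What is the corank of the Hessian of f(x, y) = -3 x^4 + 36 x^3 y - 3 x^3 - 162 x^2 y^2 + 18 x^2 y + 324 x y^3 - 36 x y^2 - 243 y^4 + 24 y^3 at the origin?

2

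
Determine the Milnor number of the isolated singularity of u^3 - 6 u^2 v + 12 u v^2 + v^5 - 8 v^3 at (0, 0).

8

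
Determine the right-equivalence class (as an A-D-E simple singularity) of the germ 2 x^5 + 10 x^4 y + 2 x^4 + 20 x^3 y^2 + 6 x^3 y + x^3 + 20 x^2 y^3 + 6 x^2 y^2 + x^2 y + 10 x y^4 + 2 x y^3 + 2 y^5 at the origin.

D_{6}

The Hessian of f at 0 is [[0, 0], [0, 0]] with rank 0, so corank 2. A Groebner basis of the Jacobian ideal J(f) in C{x,y} is {x^3, x^2*y, -x^2/4 + x*y^2, 7*x^2/4 + x*y + y^3}; counting standard monomials gives mu = 6. Corank 2; j^3 = x^2*(x + y) has shape L^2 M (L != M), so D-series; mu = 6 gives D_6.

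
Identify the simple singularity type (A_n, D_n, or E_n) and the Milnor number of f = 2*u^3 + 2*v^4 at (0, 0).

The Hessian of f at 0 has rank 0. Corank 2; j^3 = 2*u^3 is a perfect cube, so E-series; the 4-jet and mu = 6 give E_6.

Type E6, Milnor number mu = 6.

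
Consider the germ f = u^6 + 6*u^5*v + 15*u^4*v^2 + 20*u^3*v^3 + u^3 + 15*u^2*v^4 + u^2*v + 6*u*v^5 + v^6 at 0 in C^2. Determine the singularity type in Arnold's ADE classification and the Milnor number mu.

The Hessian of f at 0 is [[0, 0], [0, 0]] with rank 0, so corank 2. A Groebner basis of the Jacobian ideal J(f) in C{u,v} is {-u*v/6 + v^5, u*v^2, u^2 + u*v}; counting standard monomials gives mu = 7. Corank 2; j^3 = u^2*(u + v) has shape L^2 M (L != M), so D-series; mu = 7 gives D_7.

Type D_{7}, Milnor number mu = 7.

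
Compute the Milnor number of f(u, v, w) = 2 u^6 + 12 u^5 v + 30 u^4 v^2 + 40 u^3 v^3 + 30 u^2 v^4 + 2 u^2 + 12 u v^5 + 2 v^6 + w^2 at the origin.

The Hessian of f at 0 is [[4, 0, 0], [0, 0, 0], [0, 0, 2]] with rank 2, so corank 1. A Groebner basis of the Jacobian ideal J(f) in C{u,v,w} is {v^5, u, w}; counting standard monomials gives mu = 5. Corank 1: A-series; mu = 5 gives A_5.

5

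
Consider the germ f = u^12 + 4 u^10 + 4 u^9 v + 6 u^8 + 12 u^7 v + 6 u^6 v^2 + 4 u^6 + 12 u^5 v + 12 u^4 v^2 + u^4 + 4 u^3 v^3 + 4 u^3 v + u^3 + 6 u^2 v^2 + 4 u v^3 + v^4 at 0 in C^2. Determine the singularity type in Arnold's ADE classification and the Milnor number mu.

The Hessian of f at 0 has rank 0. Corank 2; j^3 = u^3 is a perfect cube, so E-series; the 4-jet and mu = 6 give E_6.

Type E_6, Milnor number mu = 6.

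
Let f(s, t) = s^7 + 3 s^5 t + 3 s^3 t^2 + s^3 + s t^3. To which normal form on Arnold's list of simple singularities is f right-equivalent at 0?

E7

The Hessian of f at 0 has rank 0. Corank 2; j^3 = s^3 is a perfect cube, so E-series; the 4-jet and mu = 7 give E_7.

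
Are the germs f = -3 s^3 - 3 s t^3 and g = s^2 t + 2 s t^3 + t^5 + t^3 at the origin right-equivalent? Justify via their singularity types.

No.

The Hessian of f at 0 has rank 0. Corank 2; j^3 = -3*s^3 is a perfect cube, so E-series; the 4-jet and mu = 7 give E_7. The Hessian of g at 0 has rank 0. Corank 2; j^3 = t*(s^2 + t^2) splits into three distinct lines over C (the quadratic factor has nonzero discriminant), so D_4. f is E_7 but g is D_4, hence not right-equivalent.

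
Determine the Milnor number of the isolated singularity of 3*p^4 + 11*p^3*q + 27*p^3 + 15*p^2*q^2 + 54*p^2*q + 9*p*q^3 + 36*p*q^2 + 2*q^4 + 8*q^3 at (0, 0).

The Hessian of f at 0 has rank 0. Corank 2; j^3 = (3*p + 2*q)^3 is a perfect cube, so E-series; the 4-jet and mu = 7 give E_7.

7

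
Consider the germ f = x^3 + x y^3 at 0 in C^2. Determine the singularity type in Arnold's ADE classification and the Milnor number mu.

The Hessian of f at 0 has rank 0. Corank 2; j^3 = x^3 is a perfect cube, so E-series; the 4-jet and mu = 7 give E_7.

Type E7, Milnor number mu = 7.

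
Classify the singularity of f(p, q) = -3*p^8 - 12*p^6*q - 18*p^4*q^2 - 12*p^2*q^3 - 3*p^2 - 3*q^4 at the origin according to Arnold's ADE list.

The Hessian of f at 0 has rank 1. Corank 1: A-series; mu = 3 gives A_3.

A_3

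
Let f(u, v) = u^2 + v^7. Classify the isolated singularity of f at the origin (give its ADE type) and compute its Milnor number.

Type A6, Milnor number mu = 6.

The Hessian of f at 0 has rank 1. Corank 1: A-series; mu = 6 gives A_6.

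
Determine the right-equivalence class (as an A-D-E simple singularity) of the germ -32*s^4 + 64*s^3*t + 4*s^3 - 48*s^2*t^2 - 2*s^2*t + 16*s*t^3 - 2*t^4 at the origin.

The Hessian of f at 0 has rank 0. Corank 2; j^3 = 2*s^2*(2*s - t) has shape L^2 M (L != M), so D-series; mu = 5 gives D_5.

D_5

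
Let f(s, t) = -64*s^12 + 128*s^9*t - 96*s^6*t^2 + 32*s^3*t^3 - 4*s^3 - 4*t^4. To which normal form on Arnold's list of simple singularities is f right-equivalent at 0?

E_{6}

The Hessian of f at 0 is [[0, 0], [0, 0]] with rank 0, so corank 2. A Groebner basis of the Jacobian ideal J(f) in C{s,t} is {t^3, s^2}; counting standard monomials gives mu = 6. Corank 2; j^3 = -4*s^3 is a perfect cube, so E-series; the 4-jet and mu = 6 give E_6.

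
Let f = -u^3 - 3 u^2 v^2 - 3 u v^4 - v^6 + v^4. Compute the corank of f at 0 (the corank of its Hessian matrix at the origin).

2

The Hessian at 0 is [[0, 0], [0, 0]] of rank 0; hence corank 2.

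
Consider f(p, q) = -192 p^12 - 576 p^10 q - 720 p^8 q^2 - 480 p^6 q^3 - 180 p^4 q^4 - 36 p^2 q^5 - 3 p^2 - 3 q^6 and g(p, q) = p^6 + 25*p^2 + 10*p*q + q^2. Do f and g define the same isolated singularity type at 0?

Yes.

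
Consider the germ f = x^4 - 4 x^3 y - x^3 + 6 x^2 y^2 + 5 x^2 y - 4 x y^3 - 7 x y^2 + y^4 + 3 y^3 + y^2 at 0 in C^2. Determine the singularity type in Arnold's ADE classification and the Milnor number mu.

Type A_2, Milnor number mu = 2.

The Hessian of f at 0 has rank 1. Corank 1: A-series; mu = 2 gives A_2.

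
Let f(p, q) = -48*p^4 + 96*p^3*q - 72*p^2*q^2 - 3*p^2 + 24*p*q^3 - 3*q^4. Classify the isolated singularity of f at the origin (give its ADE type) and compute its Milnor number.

The Hessian of f at 0 has rank 1. Corank 1: A-series; mu = 3 gives A_3.

Type A_3, Milnor number mu = 3.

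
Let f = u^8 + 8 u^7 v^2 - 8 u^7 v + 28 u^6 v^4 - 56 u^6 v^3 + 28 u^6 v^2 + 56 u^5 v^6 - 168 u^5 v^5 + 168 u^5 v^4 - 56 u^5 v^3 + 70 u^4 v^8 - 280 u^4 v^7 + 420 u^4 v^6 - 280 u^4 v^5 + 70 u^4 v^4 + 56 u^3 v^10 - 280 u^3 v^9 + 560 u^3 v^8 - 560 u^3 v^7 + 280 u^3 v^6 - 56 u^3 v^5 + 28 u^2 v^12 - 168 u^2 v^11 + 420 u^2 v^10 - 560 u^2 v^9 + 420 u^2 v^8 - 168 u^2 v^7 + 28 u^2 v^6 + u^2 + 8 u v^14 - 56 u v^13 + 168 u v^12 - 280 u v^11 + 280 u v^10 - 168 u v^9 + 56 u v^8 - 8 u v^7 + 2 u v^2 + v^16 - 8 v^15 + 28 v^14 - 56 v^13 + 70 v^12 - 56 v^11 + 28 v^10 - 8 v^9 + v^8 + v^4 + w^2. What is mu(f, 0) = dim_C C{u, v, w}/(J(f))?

7

The Hessian of f at 0 is [[2, 0, 0], [0, 0, 0], [0, 0, 2]] with rank 2, so corank 1. A Groebner basis of the Jacobian ideal J(f) in C{u,v,w} is {u^4, u^3*v, u + v^2, w}; counting standard monomials gives mu = 7. Corank 1: A-series; mu = 7 gives A_7.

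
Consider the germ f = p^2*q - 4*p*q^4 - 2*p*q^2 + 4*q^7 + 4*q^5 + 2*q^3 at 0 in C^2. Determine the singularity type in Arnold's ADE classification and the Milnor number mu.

The Hessian of f at 0 is [[0, 0], [0, 0]] with rank 0, so corank 2. A Groebner basis of the Jacobian ideal J(f) in C{p,q} is {q^3, p^2 + 2*q^2, p*q - q^2}; counting standard monomials gives mu = 4. Corank 2; j^3 = q*(p^2 - 2*p*q + 2*q^2) splits into three distinct lines over C (the quadratic factor has nonzero discriminant), so D_4.

Type D_{4}, Milnor number mu = 4.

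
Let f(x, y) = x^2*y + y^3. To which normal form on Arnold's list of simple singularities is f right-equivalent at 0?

The Hessian of f at 0 has rank 0. Corank 2; j^3 = y*(x^2 + y^2) splits into three distinct lines over C (the quadratic factor has nonzero discriminant), so D_4.

D4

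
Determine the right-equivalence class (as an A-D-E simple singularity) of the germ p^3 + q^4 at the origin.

The Hessian of f at 0 is [[0, 0], [0, 0]] with rank 0, so corank 2. A Groebner basis of the Jacobian ideal J(f) in C{p,q} is {q^3, p^2}; counting standard monomials gives mu = 6. Corank 2; j^3 = p^3 is a perfect cube, so E-series; the 4-jet and mu = 6 give E_6.

E_{6}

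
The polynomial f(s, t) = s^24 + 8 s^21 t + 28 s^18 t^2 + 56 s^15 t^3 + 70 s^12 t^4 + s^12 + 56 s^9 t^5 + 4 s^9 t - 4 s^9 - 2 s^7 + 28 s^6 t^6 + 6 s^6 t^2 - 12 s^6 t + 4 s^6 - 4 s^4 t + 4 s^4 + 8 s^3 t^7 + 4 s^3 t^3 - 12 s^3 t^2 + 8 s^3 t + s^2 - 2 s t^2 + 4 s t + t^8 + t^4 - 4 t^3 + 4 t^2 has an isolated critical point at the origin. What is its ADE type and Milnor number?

Type A_{7}, Milnor number mu = 7.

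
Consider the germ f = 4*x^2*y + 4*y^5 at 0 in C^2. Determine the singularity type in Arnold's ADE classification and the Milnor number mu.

The Hessian of f at 0 is [[0, 0], [0, 0]] with rank 0, so corank 2. A Groebner basis of the Jacobian ideal J(f) in C{x,y} is {x^2/5 + y^4, x^3, x*y}; counting standard monomials gives mu = 6. Corank 2; j^3 = 4*x^2*y has shape L^2 M (L != M), so D-series; mu = 6 gives D_6.

Type D_6, Milnor number mu = 6.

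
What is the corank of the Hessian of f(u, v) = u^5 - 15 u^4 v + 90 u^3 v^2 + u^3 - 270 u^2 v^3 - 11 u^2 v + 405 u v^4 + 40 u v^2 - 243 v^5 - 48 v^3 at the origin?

2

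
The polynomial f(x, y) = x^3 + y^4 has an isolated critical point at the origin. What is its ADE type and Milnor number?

The Hessian of f at 0 is [[0, 0], [0, 0]] with rank 0, so corank 2. A Groebner basis of the Jacobian ideal J(f) in C{x,y} is {y^3, x^2}; counting standard monomials gives mu = 6. Corank 2; j^3 = x^3 is a perfect cube, so E-series; the 4-jet and mu = 6 give E_6.

Type E_6, Milnor number mu = 6.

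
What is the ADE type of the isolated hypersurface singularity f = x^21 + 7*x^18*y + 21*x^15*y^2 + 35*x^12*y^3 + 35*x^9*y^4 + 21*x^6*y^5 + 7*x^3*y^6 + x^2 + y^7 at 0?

The Hessian of f at 0 is [[2, 0], [0, 0]] with rank 1, so corank 1. A Groebner basis of the Jacobian ideal J(f) in C{x,y} is {y^6, x}; counting standard monomials gives mu = 6. Corank 1: A-series; mu = 6 gives A_6.

A_{6}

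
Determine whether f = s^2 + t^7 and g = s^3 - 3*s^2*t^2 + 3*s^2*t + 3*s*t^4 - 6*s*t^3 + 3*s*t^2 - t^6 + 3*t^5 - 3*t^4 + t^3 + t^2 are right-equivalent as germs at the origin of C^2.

No.

The Hessian of f at 0 is [[2, 0], [0, 0]] with rank 1, so corank 1. A Groebner basis of the Jacobian ideal J(f) in C{s,t} is {t^6, s}; counting standard monomials gives mu = 6. Corank 1: A-series; mu = 6 gives A_6. The Hessian of g at 0 is [[0, 0], [0, 2]] with rank 1, so corank 1. A Groebner basis of the Jacobian ideal J(g) in C{s,t} is {s^2, t}; counting standard monomials gives mu = 2. Corank 1: A-series; mu = 2 gives A_2. f is A_6 but g is A_2, hence not right-equivalent.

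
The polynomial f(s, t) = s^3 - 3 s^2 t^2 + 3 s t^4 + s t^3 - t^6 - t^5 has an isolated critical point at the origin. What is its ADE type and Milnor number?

The Hessian of f at 0 has rank 0. Corank 2; j^3 = s^3 is a perfect cube, so E-series; the 4-jet and mu = 7 give E_7.

Type E7, Milnor number mu = 7.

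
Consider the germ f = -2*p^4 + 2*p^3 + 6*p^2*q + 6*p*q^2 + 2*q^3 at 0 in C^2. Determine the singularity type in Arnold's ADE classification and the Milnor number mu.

Type E_6, Milnor number mu = 6.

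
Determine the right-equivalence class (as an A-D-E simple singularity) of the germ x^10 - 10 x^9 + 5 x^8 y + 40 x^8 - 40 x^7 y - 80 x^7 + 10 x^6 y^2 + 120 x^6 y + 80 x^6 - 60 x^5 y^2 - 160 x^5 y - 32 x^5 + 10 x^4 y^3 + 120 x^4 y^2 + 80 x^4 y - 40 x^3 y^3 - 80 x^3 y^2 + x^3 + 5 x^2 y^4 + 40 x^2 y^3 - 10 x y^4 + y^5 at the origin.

E_{8}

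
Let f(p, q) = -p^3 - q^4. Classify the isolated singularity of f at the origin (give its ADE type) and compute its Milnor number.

Type E_6, Milnor number mu = 6.

The Hessian of f at 0 is [[0, 0], [0, 0]] with rank 0, so corank 2. A Groebner basis of the Jacobian ideal J(f) in C{p,q} is {q^3, p^2}; counting standard monomials gives mu = 6. Corank 2; j^3 = -p^3 is a perfect cube, so E-series; the 4-jet and mu = 6 give E_6.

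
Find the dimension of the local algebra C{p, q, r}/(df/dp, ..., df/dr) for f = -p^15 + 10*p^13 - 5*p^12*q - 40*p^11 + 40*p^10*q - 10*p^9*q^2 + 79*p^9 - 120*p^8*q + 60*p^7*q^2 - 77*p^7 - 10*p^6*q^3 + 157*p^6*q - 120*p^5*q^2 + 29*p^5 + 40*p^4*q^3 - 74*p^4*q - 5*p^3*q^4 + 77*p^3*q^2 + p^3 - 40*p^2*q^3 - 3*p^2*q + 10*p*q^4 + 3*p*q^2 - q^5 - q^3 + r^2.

The Hessian of f at 0 has rank 1. Corank 2; j^3 = (p - q)^3 is a perfect cube, so E-series; the 5-jet and mu = 8 give E_8.

8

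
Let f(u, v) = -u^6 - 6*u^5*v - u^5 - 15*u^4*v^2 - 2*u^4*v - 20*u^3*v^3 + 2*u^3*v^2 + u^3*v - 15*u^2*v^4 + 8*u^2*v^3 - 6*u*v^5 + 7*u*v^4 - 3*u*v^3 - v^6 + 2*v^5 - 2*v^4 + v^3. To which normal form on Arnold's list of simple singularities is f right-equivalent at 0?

E7

The Hessian of f at 0 is [[0, 0], [0, 0]] with rank 0, so corank 2. A Groebner basis of the Jacobian ideal J(f) in C{u,v} is {u^3 - 3*u*v^2 + 3*v^2, u^2*v + 5*u*v^2, v^3}; counting standard monomials gives mu = 7. Corank 2; j^3 = v^3 is a perfect cube, so E-series; the 4-jet and mu = 7 give E_7.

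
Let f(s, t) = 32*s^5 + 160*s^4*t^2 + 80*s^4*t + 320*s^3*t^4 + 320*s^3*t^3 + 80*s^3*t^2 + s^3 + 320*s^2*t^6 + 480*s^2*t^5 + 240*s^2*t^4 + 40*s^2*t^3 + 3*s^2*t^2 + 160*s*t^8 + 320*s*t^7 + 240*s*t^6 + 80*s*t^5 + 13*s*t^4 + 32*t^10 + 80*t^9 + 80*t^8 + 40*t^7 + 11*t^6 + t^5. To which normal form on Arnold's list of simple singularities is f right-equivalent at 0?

E_{8}

The Hessian of f at 0 is [[0, 0], [0, 0]] with rank 0, so corank 2. A Groebner basis of the Jacobian ideal J(f) in C{s,t} is {-s^2/8 + s*t^3 - s*t^2/4, s^2 + 2*s*t^2 + t^4, s^3, s^2*t + s^2/4 + s*t^2/2}; counting standard monomials gives mu = 8. Corank 2; j^3 = s^3 is a perfect cube, so E-series; the 5-jet and mu = 8 give E_8.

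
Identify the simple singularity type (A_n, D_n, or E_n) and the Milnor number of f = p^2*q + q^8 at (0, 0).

Type D_9, Milnor number mu = 9.

The Hessian of f at 0 has rank 0. Corank 2; j^3 = p^2*q has shape L^2 M (L != M), so D-series; mu = 9 gives D_9.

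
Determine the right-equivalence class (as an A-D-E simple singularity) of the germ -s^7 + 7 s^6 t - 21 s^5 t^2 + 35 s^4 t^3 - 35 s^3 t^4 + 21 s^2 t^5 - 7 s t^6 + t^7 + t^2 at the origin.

A_{6}

The Hessian of f at 0 is [[0, 0], [0, 2]] with rank 1, so corank 1. A Groebner basis of the Jacobian ideal J(f) in C{s,t} is {s^6, t}; counting standard monomials gives mu = 6. Corank 1: A-series; mu = 6 gives A_6.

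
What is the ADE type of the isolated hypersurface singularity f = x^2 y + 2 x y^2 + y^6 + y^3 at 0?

D_7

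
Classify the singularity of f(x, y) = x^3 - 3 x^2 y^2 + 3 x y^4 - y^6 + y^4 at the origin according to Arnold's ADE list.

The Hessian of f at 0 has rank 0. Corank 2; j^3 = x^3 is a perfect cube, so E-series; the 4-jet and mu = 6 give E_6.

E_{6}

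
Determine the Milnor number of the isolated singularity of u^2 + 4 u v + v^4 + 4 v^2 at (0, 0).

The Hessian of f at 0 is [[2, 4], [4, 8]] with rank 1, so corank 1. A Groebner basis of the Jacobian ideal J(f) in C{u,v} is {v^3, u + 2*v}; counting standard monomials gives mu = 3. Corank 1: A-series; mu = 3 gives A_3.

3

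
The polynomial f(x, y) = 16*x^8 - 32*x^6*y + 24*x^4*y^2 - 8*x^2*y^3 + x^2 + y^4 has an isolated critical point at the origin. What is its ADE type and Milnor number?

The Hessian of f at 0 is [[2, 0], [0, 0]] with rank 1, so corank 1. A Groebner basis of the Jacobian ideal J(f) in C{x,y} is {y^3, x}; counting standard monomials gives mu = 3. Corank 1: A-series; mu = 3 gives A_3.

Type A3, Milnor number mu = 3.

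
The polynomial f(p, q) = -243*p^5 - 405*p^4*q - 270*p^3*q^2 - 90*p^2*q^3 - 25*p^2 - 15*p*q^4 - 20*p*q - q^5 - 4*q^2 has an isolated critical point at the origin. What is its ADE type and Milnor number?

Type A_{4}, Milnor number mu = 4.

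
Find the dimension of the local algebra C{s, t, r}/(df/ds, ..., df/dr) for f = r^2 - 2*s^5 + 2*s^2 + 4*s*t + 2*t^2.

4

The Hessian of f at 0 has rank 2. Corank 1: A-series; mu = 4 gives A_4.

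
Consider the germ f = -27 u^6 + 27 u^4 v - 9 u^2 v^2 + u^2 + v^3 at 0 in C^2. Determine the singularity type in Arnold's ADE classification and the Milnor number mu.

Type A_{2}, Milnor number mu = 2.

The Hessian of f at 0 has rank 1. Corank 1: A-series; mu = 2 gives A_2.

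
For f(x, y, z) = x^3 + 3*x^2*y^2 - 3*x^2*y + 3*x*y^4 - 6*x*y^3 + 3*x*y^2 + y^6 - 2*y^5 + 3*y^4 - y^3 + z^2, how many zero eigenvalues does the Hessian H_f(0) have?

The Hessian at 0 is [[0, 0, 0], [0, 0, 0], [0, 0, 2]] of rank 1; hence corank 2.

2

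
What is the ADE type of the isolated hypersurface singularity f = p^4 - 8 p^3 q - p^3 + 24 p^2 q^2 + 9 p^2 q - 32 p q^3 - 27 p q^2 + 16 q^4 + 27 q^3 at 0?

E_6

The Hessian of f at 0 has rank 0. Corank 2; j^3 = -(p - 3*q)^3 is a perfect cube, so E-series; the 4-jet and mu = 6 give E_6.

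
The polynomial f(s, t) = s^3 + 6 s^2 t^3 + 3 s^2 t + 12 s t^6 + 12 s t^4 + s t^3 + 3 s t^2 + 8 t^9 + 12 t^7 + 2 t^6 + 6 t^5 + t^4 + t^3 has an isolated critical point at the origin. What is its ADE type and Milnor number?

Type E_7, Milnor number mu = 7.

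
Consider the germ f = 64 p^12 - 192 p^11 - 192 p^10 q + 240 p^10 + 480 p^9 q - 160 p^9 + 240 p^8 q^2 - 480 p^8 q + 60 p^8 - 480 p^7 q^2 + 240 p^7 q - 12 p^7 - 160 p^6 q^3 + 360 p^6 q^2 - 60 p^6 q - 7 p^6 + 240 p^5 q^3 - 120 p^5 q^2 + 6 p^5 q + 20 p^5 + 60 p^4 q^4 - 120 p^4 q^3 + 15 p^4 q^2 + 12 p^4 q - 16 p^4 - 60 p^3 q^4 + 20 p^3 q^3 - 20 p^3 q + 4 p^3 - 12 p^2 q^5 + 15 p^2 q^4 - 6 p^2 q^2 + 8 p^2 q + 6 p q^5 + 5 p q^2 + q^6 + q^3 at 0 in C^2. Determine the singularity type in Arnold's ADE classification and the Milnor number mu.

Type D7, Milnor number mu = 7.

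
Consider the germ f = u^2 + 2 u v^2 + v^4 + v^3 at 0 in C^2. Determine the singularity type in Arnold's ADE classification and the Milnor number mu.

The Hessian of f at 0 is [[2, 0], [0, 0]] with rank 1, so corank 1. A Groebner basis of the Jacobian ideal J(f) in C{u,v} is {v^2, u}; counting standard monomials gives mu = 2. Corank 1: A-series; mu = 2 gives A_2.

Type A_2, Milnor number mu = 2.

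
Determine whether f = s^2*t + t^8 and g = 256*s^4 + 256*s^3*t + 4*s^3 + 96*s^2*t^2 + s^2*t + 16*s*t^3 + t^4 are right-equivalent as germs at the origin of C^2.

No.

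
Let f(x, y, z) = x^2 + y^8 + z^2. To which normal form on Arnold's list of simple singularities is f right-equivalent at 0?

A_{7}

The Hessian of f at 0 is [[2, 0, 0], [0, 0, 0], [0, 0, 2]] with rank 2, so corank 1. A Groebner basis of the Jacobian ideal J(f) in C{x,y,z} is {y^7, x, z}; counting standard monomials gives mu = 7. Corank 1: A-series; mu = 7 gives A_7.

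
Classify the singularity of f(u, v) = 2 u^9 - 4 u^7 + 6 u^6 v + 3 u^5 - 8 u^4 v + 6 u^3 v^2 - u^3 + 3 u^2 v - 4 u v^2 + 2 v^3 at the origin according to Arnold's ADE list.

D_4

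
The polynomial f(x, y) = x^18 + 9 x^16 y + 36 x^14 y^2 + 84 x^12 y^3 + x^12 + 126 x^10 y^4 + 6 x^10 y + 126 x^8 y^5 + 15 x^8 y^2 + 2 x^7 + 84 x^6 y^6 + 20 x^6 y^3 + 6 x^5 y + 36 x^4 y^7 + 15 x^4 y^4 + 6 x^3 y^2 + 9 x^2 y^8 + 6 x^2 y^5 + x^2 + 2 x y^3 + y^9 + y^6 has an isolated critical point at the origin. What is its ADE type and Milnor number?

Type A_{8}, Milnor number mu = 8.

The Hessian of f at 0 has rank 1. Corank 1: A-series; mu = 8 gives A_8.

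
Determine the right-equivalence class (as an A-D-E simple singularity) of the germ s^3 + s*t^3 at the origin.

The Hessian of f at 0 is [[0, 0], [0, 0]] with rank 0, so corank 2. A Groebner basis of the Jacobian ideal J(f) in C{s,t} is {s^3, s*t^2, 3*s^2 + t^3}; counting standard monomials gives mu = 7. Corank 2; j^3 = s^3 is a perfect cube, so E-series; the 4-jet and mu = 7 give E_7.

E_{7}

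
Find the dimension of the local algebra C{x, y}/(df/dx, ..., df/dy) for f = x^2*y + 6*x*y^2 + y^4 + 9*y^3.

5

The Hessian of f at 0 has rank 0. Corank 2; j^3 = y*(x + 3*y)^2 has shape L^2 M (L != M), so D-series; mu = 5 gives D_5.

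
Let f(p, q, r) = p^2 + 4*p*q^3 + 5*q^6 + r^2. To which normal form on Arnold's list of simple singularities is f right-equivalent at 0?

The Hessian of f at 0 is [[2, 0, 0], [0, 0, 0], [0, 0, 2]] with rank 2, so corank 1. A Groebner basis of the Jacobian ideal J(f) in C{p,q,r} is {p*q^2, p/2 + q^3, p^2, r}; counting standard monomials gives mu = 5. Corank 1: A-series; mu = 5 gives A_5.

A_5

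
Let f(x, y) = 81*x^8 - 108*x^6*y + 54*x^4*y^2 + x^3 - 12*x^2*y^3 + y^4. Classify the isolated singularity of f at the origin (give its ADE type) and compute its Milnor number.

The Hessian of f at 0 has rank 0. Corank 2; j^3 = x^3 is a perfect cube, so E-series; the 4-jet and mu = 6 give E_6.

Type E6, Milnor number mu = 6.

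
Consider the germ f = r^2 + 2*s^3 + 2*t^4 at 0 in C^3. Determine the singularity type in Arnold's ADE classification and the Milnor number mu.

The Hessian of f at 0 has rank 1. Corank 2; j^3 = 2*s^3 is a perfect cube, so E-series; the 4-jet and mu = 6 give E_6.

Type E6, Milnor number mu = 6.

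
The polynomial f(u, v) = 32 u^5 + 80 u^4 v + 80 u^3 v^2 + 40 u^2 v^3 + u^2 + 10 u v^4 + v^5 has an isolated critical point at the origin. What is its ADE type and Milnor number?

Type A4, Milnor number mu = 4.

The Hessian of f at 0 has rank 1. Corank 1: A-series; mu = 4 gives A_4.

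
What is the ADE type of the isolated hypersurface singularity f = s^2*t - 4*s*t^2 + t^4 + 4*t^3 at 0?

D5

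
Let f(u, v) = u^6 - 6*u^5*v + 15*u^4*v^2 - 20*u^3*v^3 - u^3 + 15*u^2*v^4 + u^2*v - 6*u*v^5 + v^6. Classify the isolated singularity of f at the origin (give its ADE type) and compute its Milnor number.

The Hessian of f at 0 has rank 0. Corank 2; j^3 = -u^2*(u - v) has shape L^2 M (L != M), so D-series; mu = 7 gives D_7.

Type D7, Milnor number mu = 7.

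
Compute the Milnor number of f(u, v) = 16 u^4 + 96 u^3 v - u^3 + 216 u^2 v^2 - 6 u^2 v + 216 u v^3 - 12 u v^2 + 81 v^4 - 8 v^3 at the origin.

6

The Hessian of f at 0 has rank 0. Corank 2; j^3 = -(u + 2*v)^3 is a perfect cube, so E-series; the 4-jet and mu = 6 give E_6.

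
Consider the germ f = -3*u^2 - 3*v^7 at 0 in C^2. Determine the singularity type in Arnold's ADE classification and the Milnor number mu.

The Hessian of f at 0 has rank 1. Corank 1: A-series; mu = 6 gives A_6.

Type A6, Milnor number mu = 6.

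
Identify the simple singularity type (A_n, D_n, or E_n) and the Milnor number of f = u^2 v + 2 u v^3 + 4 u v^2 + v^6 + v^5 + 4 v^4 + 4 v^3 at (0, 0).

Type D_{7}, Milnor number mu = 7.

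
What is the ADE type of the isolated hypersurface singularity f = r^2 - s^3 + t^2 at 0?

The Hessian of f at 0 is [[0, 0, 0], [0, 2, 0], [0, 0, 2]] with rank 2, so corank 1. A Groebner basis of the Jacobian ideal J(f) in C{s,t,r} is {s^2, t, r}; counting standard monomials gives mu = 2. Corank 1: A-series; mu = 2 gives A_2.

A2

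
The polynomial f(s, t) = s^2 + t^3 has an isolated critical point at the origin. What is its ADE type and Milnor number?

Type A_2, Milnor number mu = 2.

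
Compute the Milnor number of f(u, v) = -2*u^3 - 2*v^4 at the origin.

6

The Hessian of f at 0 has rank 0. Corank 2; j^3 = -2*u^3 is a perfect cube, so E-series; the 4-jet and mu = 6 give E_6.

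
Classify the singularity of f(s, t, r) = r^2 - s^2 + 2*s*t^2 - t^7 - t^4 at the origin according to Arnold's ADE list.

A6

The Hessian of f at 0 is [[-2, 0, 0], [0, 0, 0], [0, 0, 2]] with rank 2, so corank 1. A Groebner basis of the Jacobian ideal J(f) in C{s,t,r} is {s^3, -s + t^2, r}; counting standard monomials gives mu = 6. Corank 1: A-series; mu = 6 gives A_6.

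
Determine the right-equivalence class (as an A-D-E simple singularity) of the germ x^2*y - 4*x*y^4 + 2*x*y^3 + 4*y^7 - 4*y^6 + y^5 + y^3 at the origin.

The Hessian of f at 0 has rank 0. Corank 2; j^3 = y*(x^2 + y^2) splits into three distinct lines over C (the quadratic factor has nonzero discriminant), so D_4.

D_4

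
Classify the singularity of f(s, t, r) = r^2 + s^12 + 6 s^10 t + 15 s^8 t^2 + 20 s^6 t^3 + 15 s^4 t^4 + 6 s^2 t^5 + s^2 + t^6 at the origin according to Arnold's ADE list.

A5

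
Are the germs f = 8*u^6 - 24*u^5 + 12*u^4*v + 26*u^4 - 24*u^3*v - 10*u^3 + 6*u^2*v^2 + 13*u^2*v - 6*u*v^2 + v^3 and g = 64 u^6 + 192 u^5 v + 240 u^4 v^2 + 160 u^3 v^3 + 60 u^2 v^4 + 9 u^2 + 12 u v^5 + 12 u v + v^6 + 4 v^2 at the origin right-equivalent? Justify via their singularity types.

No.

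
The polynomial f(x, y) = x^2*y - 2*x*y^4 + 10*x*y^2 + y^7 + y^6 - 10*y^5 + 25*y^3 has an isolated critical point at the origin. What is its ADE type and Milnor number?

Type D_7, Milnor number mu = 7.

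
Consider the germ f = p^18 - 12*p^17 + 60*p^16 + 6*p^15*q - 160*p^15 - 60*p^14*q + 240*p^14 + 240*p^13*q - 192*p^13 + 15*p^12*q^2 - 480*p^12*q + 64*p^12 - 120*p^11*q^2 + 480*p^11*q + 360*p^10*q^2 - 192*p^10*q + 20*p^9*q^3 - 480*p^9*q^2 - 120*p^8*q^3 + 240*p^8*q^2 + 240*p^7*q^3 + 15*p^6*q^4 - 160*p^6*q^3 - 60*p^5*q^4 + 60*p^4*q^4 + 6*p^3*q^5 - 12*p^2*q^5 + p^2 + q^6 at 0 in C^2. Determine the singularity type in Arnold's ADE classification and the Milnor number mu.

Type A5, Milnor number mu = 5.

The Hessian of f at 0 has rank 1. Corank 1: A-series; mu = 5 gives A_5.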